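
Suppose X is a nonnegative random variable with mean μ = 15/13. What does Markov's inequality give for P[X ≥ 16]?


μ = E[X] = 15/13, a = 16.
Markov: P[X ≥ 16] ≤ μ/a = (15/13)/16 = 15/208.
Numerically: ≈ 0.0721.
(Since a = 16 > μ = 1.1538, the bound 15/208 is < 1 and informative.)

P[X ≥ 16] ≤ 15/208 ≈ 0.0721.


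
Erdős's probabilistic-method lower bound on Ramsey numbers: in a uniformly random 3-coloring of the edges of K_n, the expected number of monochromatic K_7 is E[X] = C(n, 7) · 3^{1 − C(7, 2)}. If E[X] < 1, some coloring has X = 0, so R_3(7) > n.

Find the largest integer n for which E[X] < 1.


We need C(n, 7) · 3^{1 − 21} < 1, i.e. C(n, 7) < 3^{21 − 1} = 3486784401.
Check values of n near the boundary:
  n = 80: C(80, 7) = 3176716400; 3176716400 < 3486784401? YES
  n = 81: C(81, 7) = 3477216600; 3477216600 < 3486784401? YES
  n = 82: C(82, 7) = 3801756816; 3801756816 < 3486784401? NO
  n = 83: C(83, 7) = 4151918628; 4151918628 < 3486784401? NO
The largest n with C(n, 7) < 3486784401 is n = 81 (where E[X] = 42928600/43046721 ≈ 0.9972560). Hence R_3(7) > 81, i.e. R_3(7) ≥ 82.

Largest n = 81; hence R_3(7) > 81.


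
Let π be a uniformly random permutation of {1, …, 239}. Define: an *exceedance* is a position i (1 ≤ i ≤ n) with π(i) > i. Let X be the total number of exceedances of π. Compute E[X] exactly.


Write X = Σ_{i=1}^{239} X_i, where X_i = 1_{π(i) > i}.
For each fixed i, π(i) is uniform over {1, …, 239} (marginal of a uniform permutation), so P[π(i) > i] = (n − i)/n. Summing: Σ_{i=1}^{239} (n − i)/n = (0 + 1 + … + 238)/239 = 239(239 − 1)/(2·239) = (239 − 1)/2.
Hence E[X] = Σ_{i=1}^{239} (239 − i)/239 = 119 ≈ 119.000000.

E[X] = 119 = 119.000000.


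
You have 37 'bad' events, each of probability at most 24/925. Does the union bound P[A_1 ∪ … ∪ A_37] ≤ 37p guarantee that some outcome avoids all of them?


Union bound: P[∪_{i=1}^{37} A_i] ≤ Σ_i P[A_i] ≤ 37·p = 37·(24/925) = 24/25.
Numerically: 24/25 ≈ 0.9600000.
Is 24/25 < 1? YES.
Since P[∪ A_i] ≤ 24/25 < 1, the complement has P[∩ A_i^c] ≥ 1 − 24/25 = 1/25 > 0, so some outcome avoids every A_i.

37·p = 24/25 ≈ 0.9600000; existence CERTIFIED by the union bound.


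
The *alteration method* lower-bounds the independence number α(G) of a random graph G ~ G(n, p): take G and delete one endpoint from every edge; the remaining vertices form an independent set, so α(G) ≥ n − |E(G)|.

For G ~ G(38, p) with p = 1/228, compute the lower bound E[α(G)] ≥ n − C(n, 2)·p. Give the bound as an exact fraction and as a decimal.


E[|E(G)|] = C(38, 2)·p = 703 · (1/228) = 37/12.
E[α(G)] ≥ n − E[|E(G)|] = 38 − 37/12 = 419/12.
Numerically: ≈ 34.9167.
(This is only a lower bound; the true E[α(G)] may be larger.)

E[α(G)] ≥ 419/12 ≈ 34.9167.


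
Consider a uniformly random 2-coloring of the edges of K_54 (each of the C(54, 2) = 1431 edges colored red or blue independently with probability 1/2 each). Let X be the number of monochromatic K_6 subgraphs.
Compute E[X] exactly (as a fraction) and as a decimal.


Let X = Σ_S X_S over the C(54, 6) = 25827165 subsets S of size 6, where X_S = 1 if the K_6 on S is monochromatic.
For a fixed S, the K_6 on S has C(6, 2) = 15 edges. P[all 15 edges red] = (1/2)^15, and likewise for blue, so P[monochromatic] = 2·(1/2)^15 = 2^{1 − 15} = 1/16384.
By linearity: E[X] = C(54, 6) · 2^{1 − 15} = 25827165 · 1/16384 = 25827165/16384.
Numerically: E[X] ≈ 1576.36505.

E[X] = C(54,6)·2^(1−C(6,2)) = 25827165/16384 ≈ 1576.36505.


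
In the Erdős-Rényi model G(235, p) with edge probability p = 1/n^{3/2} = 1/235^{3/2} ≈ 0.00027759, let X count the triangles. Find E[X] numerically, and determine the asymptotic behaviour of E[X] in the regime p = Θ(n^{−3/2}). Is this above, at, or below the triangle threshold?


Number of potential triangles: C(235, 3) = 2135445.
Each occurs with probability p³ ≈ (0.00027759)³ ≈ 2.1389204e-11.
By linearity: E[X] = C(235, 3)·p³ ≈ 2135445 · 2.1389204e-11 ≈ 0.00005.
Since α = 3/2 > 1, p = c/n^{3/2} = o(1/n) is below the triangle threshold p ~ 1/n. Asymptotically E[X] ~ (c³/6)·n^{3(1−α)} = (1³/6)·n^{-1.5} → 0, so by Markov's inequality G has no triangles w.h.p.

E[X] ≈ 0.00005; in regime p = Θ(1/n^{3/2}) E[X] tends to 0 (below the triangle threshold p ~ 1/n).


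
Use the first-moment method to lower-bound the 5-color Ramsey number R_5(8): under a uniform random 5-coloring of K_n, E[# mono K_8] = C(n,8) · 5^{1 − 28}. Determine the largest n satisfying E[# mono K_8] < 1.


We need C(n, 8) · 5^{1 − 28} < 1, i.e. C(n, 8) < 5^{28 − 1} = 7450580596923828125.
Check values of n near the boundary:
  n = 858: C(858, 8) = 7049584530256467771; 7049584530256467771 < 7450580596923828125? YES
  n = 859: C(859, 8) = 7115855595170747139; 7115855595170747139 < 7450580596923828125? YES
  n = 860: C(860, 8) = 7182671140665308145; 7182671140665308145 < 7450580596923828125? YES
  n = 861: C(861, 8) = 7250034996615275865; 7250034996615275865 < 7450580596923828125? YES
  n = 862: C(862, 8) = 7317951015318931845; 7317951015318931845 < 7450580596923828125? YES
  n = 863: C(863, 8) = 7386423071602617757; 7386423071602617757 < 7450580596923828125? YES
  n = 864: C(864, 8) = 7455455062926006708; 7455455062926006708 < 7450580596923828125? NO
  n = 865: C(865, 8) = 7525050909487743060; 7525050909487743060 < 7450580596923828125? NO
  n = 866: C(866, 8) = 7595214554331451620; 7595214554331451620 < 7450580596923828125? NO
The largest n with C(n, 8) < 7450580596923828125 is n = 863 (where E[X] = 7386423071602617757/7450580596923828125 ≈ 0.9914). Hence R_5(8) > 863, i.e. R_5(8) ≥ 864.

Largest n = 863; hence R_5(8) > 863.


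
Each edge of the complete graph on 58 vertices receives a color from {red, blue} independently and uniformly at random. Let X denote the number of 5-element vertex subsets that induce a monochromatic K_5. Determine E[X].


Let X = Σ_S X_S over the C(58, 5) = 4582116 subsets S of size 5, where X_S = 1 if the K_5 on S is monochromatic.
For a fixed S, the K_5 on S has C(5, 2) = 10 edges. P[all 10 edges red] = (1/2)^10, and likewise for blue, so P[monochromatic] = 2·(1/2)^10 = 2^{1 − 10} = 1/512.
By linearity of expectation: E[X] = C(58, 5) · 2^{1 − 10} = 4582116 · 1/512 = 1145529/128.
Numerically: E[X] ≈ 8949.445312.

E[X] = C(58,5)·2^(1−C(5,2)) = 1145529/128 ≈ 8949.445312.


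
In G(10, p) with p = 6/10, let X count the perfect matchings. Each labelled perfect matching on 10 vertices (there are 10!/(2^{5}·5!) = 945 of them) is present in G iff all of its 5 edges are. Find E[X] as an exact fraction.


K_10 has 10!/(2^{5}·5!) = 945 labelled perfect matchings.
For each such perfect matching H, let X_H = 1 if all 5 edges of H are present in G. Then P[X_H = 1] = p^{5} = (3/5)^{5} = 243/3125.
By linearity of expectation: E[X] = Σ_H E[X_H] = 945 · p^{5} = 945 · 243/3125 = 45927/625.
Numerically: E[X] ≈ 73.483.

E[X] = 945 · (3/5)^{5} = 45927/625 ≈ 73.483.


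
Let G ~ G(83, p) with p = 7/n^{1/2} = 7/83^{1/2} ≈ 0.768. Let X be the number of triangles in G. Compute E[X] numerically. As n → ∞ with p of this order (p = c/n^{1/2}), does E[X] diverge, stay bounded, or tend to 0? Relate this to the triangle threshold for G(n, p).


Number of potential triangles: C(83, 3) = 91881.
Each occurs with probability p³ ≈ (0.768)³ ≈ 4.53604e-01.
By linearity: E[X] = C(83, 3)·p³ ≈ 91881 · 4.53604e-01 ≈ 41677.599.
Since α = 1/2 < 1, p = c/n^{1/2} ≫ 1/n is above the triangle threshold p ~ 1/n. Asymptotically E[X] ~ (c³/6)·n^{3(1−α)} = (7³/6)·n^{1.5} → ∞; triangles are abundant w.h.p.

E[X] ≈ 41677.599; in regime p = Θ(1/n^{1/2}) E[X] diverges (above the triangle threshold p ~ 1/n).


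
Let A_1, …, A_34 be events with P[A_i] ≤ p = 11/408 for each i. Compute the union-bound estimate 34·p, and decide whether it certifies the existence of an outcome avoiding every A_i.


Union bound: P[∪_{i=1}^{34} A_i] ≤ Σ_i P[A_i] ≤ 34·p = 34·(11/408) = 11/12.
Numerically: 11/12 ≈ 0.916667.
Is 11/12 < 1? YES.
Since P[∪ A_i] ≤ 11/12 < 1, the complement has P[∩ A_i^c] ≥ 1 − 11/12 = 1/12 > 0, so some outcome avoids every A_i.

34·p = 11/12 ≈ 0.916667; existence CERTIFIED by the union bound.


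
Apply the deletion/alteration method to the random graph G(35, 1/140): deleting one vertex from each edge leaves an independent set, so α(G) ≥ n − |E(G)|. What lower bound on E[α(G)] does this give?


E[|E(G)|] = C(35, 2)·p = 595 · (1/140) = 17/4.
E[α(G)] ≥ n − E[|E(G)|] = 35 − 17/4 = 123/4.
Numerically: ≈ 30.7500.
(This is only a lower bound; the true E[α(G)] may be larger.)

E[α(G)] ≥ 123/4 ≈ 30.7500.


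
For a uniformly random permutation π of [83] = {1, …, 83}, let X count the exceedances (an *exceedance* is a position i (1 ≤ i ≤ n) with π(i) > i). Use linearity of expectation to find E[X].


Write X = Σ_{i=1}^{83} X_i, where X_i = 1_{π(i) > i}.
For each fixed i, π(i) is uniform over {1, …, 83} (marginal of a uniform permutation), so P[π(i) > i] = (n − i)/n. Summing: Σ_{i=1}^{83} (n − i)/n = (0 + 1 + … + 82)/83 = 83(83 − 1)/(2·83) = (83 − 1)/2.
Hence E[X] = Σ_{i=1}^{83} (83 − i)/83 = 41 ≈ 41.000000.

E[X] = 41 = 41.000000.


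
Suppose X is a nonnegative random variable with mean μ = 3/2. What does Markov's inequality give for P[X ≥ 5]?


μ = E[X] = 3/2, a = 5.
Markov: P[X ≥ 5] ≤ μ/a = (3/2)/5 = 3/10.
Numerically: ≈ 0.3000.
(Since a = 5 > μ = 1.5000, the bound 3/10 is < 1 and informative.)

P[X ≥ 5] ≤ 3/10 ≈ 0.3000.


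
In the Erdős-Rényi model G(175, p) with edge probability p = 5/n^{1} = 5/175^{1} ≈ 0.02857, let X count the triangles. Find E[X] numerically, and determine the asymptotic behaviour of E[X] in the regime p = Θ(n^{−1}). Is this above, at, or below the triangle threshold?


Number of potential triangles: C(175, 3) = 877975.
Each occurs with probability p³ ≈ (0.02857)³ ≈ 2.332362e-05.
By linearity: E[X] = C(175, 3)·p³ ≈ 877975 · 2.332362e-05 ≈ 20.4776.
Here α = 1, so p = 5/n is exactly at the triangle threshold p ~ 1/n. Asymptotically E[X] → c³/6 = 5³/6 = 125/6 ≈ 20.8333, a bounded constant. In this regime the triangle count is asymptotically Poisson(c³/6).

E[X] ≈ 20.4776; in regime p = Θ(1/n^{1}) E[X] stays bounded (at the triangle threshold p ~ 1/n).


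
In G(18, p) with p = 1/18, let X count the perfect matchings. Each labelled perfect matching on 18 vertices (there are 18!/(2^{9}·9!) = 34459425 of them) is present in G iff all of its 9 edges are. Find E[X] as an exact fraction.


K_18 has 18!/(2^{9}·9!) = 34459425 labelled perfect matchings.
For each such perfect matching H, let X_H = 1 if all 9 edges of H are present in G. Then P[X_H = 1] = p^{9} = (1/18)^{9} = 1/198359290368.
By linearity of expectation: E[X] = Σ_H E[X_H] = 34459425 · p^{9} = 34459425 · 1/198359290368 = 425425/2448880128.
Numerically: E[X] ≈ 0.000174.

E[X] = 34459425 · (1/18)^{9} = 425425/2448880128 ≈ 0.000174.


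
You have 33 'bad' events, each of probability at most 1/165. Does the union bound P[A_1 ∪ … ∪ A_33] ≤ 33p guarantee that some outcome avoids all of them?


Union bound: P[∪_{i=1}^{33} A_i] ≤ Σ_i P[A_i] ≤ 33·p = 33·(1/165) = 1/5.
Numerically: 1/5 ≈ 0.2000000.
Is 1/5 < 1? YES.
Since P[∪ A_i] ≤ 1/5 < 1, the complement has P[∩ A_i^c] ≥ 1 − 1/5 = 4/5 > 0, so some outcome avoids every A_i.

33·p = 1/5 ≈ 0.2000000; existence CERTIFIED by the union bound.


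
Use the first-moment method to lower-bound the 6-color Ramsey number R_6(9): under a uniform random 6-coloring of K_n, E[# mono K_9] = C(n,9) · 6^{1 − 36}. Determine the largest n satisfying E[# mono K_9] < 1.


We need C(n, 9) · 6^{1 − 36} < 1, i.e. C(n, 9) < 6^{36 − 1} = 1719070799748422591028658176.
Check values of n near the boundary:
  n = 4402: C(4402, 9) = 1696419745356657449393393700; 1696419745356657449393393700 < 1719070799748422591028658176? YES
  n = 4403: C(4403, 9) = 1699894433046281918452233150; 1699894433046281918452233150 < 1719070799748422591028658176? YES
  n = 4404: C(4404, 9) = 1703375445537161676647015880; 1703375445537161676647015880 < 1719070799748422591028658176? YES
  n = 4405: C(4405, 9) = 1706862792900636302463627150; 1706862792900636302463627150 < 1719070799748422591028658176? YES
  n = 4406: C(4406, 9) = 1710356485221788389505285700; 1710356485221788389505285700 < 1719070799748422591028658176? YES
  n = 4407: C(4407, 9) = 1713856532599459170657070050; 1713856532599459170657070050 < 1719070799748422591028658176? YES
  n = 4408: C(4408, 9) = 1717362945146264156457459600; 1717362945146264156457459600 < 1719070799748422591028658176? YES
  n = 4409: C(4409, 9) = 1720875732988608787686577131; 1720875732988608787686577131 < 1719070799748422591028658176? NO
The largest n with C(n, 9) < 1719070799748422591028658176 is n = 4408 (where E[X] = 35778394690547169926197075/35813974994758803979763712 ≈ 0.999007). Hence R_6(9) > 4408, i.e. R_6(9) ≥ 4409.

Largest n = 4408; hence R_6(9) > 4408.


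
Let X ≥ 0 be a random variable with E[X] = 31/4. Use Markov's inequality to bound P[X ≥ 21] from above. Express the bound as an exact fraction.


μ = E[X] = 31/4, a = 21.
Markov: P[X ≥ 21] ≤ μ/a = (31/4)/21 = 31/84.
Numerically: ≈ 0.3690.
(Since a = 21 > μ = 7.7500, the bound 31/84 is < 1 and informative.)

P[X ≥ 21] ≤ 31/84 ≈ 0.3690.


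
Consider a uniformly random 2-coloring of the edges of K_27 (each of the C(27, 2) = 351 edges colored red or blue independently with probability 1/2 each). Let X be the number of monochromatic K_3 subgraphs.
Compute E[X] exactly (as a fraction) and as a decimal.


Let X = Σ_S X_S over the C(27, 3) = 2925 subsets S of size 3, where X_S = 1 if the K_3 on S is monochromatic.
For a fixed S, the K_3 on S has C(3, 2) = 3 edges. P[all 3 edges red] = (1/2)^3, and likewise for blue, so P[monochromatic] = 2·(1/2)^3 = 2^{1 − 3} = 1/4.
By linearity: E[X] = C(27, 3) · 2^{1 − 3} = 2925 · 1/4 = 2925/4.
Numerically: E[X] ≈ 731.250.

E[X] = C(27,3)·2^(1−C(3,2)) = 2925/4 ≈ 731.250.


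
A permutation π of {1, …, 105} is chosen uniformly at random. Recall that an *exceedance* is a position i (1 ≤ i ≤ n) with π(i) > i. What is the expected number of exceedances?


Write X = Σ_{i=1}^{105} X_i, where X_i = 1_{π(i) > i}.
For each fixed i, π(i) is uniform over {1, …, 105} (marginal of a uniform permutation), so P[π(i) > i] = (n − i)/n. Summing: Σ_{i=1}^{105} (n − i)/n = (0 + 1 + … + 104)/105 = 105(105 − 1)/(2·105) = (105 − 1)/2.
Hence E[X] = Σ_{i=1}^{105} (105 − i)/105 = 52 ≈ 52.000000.

E[X] = 52 = 52.000000.


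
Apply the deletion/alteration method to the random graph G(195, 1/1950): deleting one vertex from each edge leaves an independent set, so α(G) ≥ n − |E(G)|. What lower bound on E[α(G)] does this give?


E[|E(G)|] = C(195, 2)·p = 18915 · (1/1950) = 97/10.
E[α(G)] ≥ n − E[|E(G)|] = 195 − 97/10 = 1853/10.
Numerically: ≈ 185.300000.
(This is only a lower bound; the true E[α(G)] may be larger.)

E[α(G)] ≥ 1853/10 ≈ 185.300000.


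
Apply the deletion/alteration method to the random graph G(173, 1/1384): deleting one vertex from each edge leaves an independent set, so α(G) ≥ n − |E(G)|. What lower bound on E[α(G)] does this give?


E[|E(G)|] = C(173, 2)·p = 14878 · (1/1384) = 43/4.
E[α(G)] ≥ n − E[|E(G)|] = 173 − 43/4 = 649/4.
Numerically: ≈ 162.25000.
(This is only a lower bound; the true E[α(G)] may be larger.)

E[α(G)] ≥ 649/4 ≈ 162.25000.


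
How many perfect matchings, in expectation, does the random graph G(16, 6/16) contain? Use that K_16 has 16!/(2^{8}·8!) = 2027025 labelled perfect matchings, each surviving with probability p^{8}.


K_16 has 16!/(2^{8}·8!) = 2027025 labelled perfect matchings.
For each such perfect matching H, let X_H = 1 if all 8 edges of H are present in G. Then P[X_H = 1] = p^{8} = (3/8)^{8} = 6561/16777216.
By linearity: E[X] = Σ_H E[X_H] = 2027025 · p^{8} = 2027025 · 6561/16777216 = 13299311025/16777216.
Numerically: E[X] ≈ 792.701.

E[X] = 2027025 · (3/8)^{8} = 13299311025/16777216 ≈ 792.701.


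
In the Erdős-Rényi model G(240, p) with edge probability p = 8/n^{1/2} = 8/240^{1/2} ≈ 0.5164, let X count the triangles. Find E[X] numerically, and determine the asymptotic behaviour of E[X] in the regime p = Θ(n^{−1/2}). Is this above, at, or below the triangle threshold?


Number of potential triangles: C(240, 3) = 2275280.
Each occurs with probability p³ ≈ (0.5164)³ ≈ 1.377061e-01.
By linearity: E[X] = C(240, 3)·p³ ≈ 2275280 · 1.377061e-01 ≈ 313319.8773.
Since α = 1/2 < 1, p = c/n^{1/2} ≫ 1/n is above the triangle threshold p ~ 1/n. Asymptotically E[X] ~ (c³/6)·n^{3(1−α)} = (8³/6)·n^{1.5} → ∞; triangles are abundant w.h.p.

E[X] ≈ 313319.8773; in regime p = Θ(1/n^{1/2}) E[X] diverges (above the triangle threshold p ~ 1/n).


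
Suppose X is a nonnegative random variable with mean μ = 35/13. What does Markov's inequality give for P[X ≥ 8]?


μ = E[X] = 35/13, a = 8.
Markov: P[X ≥ 8] ≤ μ/a = (35/13)/8 = 35/104.
Numerically: ≈ 0.337.
(Since a = 8 > μ = 2.692, the bound 35/104 is < 1 and informative.)

P[X ≥ 8] ≤ 35/104 ≈ 0.337.


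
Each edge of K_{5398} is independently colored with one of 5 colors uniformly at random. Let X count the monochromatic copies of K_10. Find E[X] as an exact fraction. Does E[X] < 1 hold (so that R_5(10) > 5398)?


E[X] = C(5398, 10) · 5^{1 − 45} = 5740413564134635387185954535766 · 5^{−44} = 5740413564134635387185954535766/5684341886080801486968994140625.
As a reduced fraction: E[X] = 5740413564134635387185954535766/5684341886080801486968994140625 ≈ 1.0099.
Is E[X] < 1? NO.
Since E[X] ≥ 1, the first-moment bound is inconclusive at n = 5398; it does NOT by itself certify R_5(10) > 5398.

E[X] = 5740413564134635387185954535766/5684341886080801486968994140625 ≈ 1.0099; E[X] ≥ 1; first-moment method inconclusive here.


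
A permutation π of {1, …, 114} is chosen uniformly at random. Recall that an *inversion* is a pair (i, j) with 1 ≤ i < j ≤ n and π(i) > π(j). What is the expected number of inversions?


Write X = Σ X_I over the C(114, 2) = 6441 pairs i < j, with X_I the indicator of one inversion.
There are 6441 indicators.
For each fixed pair i < j, the values π(i) and π(j) are two distinct elements of {1, …, 114} in uniformly random order; by symmetry P[π(i) > π(j)] = 1/2.
By linearity: E[X] = 6441 · (1/2) = C(114, 2) · (1/2) = 6441/2 = 6441/2 ≈ 3220.500000.

E[X] = 6441/2 = 3220.500000.


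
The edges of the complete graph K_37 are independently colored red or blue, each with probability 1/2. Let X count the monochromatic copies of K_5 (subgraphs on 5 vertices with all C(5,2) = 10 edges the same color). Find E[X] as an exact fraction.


Let X = Σ_S X_S over the C(37, 5) = 435897 subsets S of size 5, where X_S = 1 if the K_5 on S is monochromatic.
For a fixed S, the K_5 on S has C(5, 2) = 10 edges. P[all 10 edges red] = (1/2)^10, and likewise for blue, so P[monochromatic] = 2·(1/2)^10 = 2^{1 − 10} = 1/512.
By linearity of expectation: E[X] = C(37, 5) · 2^{1 − 10} = 435897 · 1/512 = 435897/512.
Numerically: E[X] ≈ 851.36133.

E[X] = C(37,5)·2^(1−C(5,2)) = 435897/512 ≈ 851.36133.


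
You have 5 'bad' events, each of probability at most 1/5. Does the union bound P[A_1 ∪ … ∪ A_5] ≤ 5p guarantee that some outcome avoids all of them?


Union bound: P[∪_{i=1}^{5} A_i] ≤ Σ_i P[A_i] ≤ 5·p = 5·(1/5) = 1.
Numerically: 1 ≈ 1.0000.
Is 1 < 1? NO.
Since the bound 1 is ≥ 1, the union bound is uninformative here; it does NOT by itself certify existence.

5·p = 1 ≈ 1.0000; existence NOT certified by the union bound.


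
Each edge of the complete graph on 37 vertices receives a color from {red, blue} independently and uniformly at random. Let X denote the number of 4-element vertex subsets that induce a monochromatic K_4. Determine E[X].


Let X = Σ_S X_S over the C(37, 4) = 66045 subsets S of size 4, where X_S = 1 if the K_4 on S is monochromatic.
For a fixed S, the K_4 on S has C(4, 2) = 6 edges. P[all 6 edges red] = (1/2)^6, and likewise for blue, so P[monochromatic] = 2·(1/2)^6 = 2^{1 − 6} = 1/32.
Summing: E[X] = C(37, 4) · 2^{1 − 6} = 66045 · 1/32 = 66045/32.
Numerically: E[X] ≈ 2063.90625.

E[X] = C(37,4)·2^(1−C(4,2)) = 66045/32 ≈ 2063.90625.


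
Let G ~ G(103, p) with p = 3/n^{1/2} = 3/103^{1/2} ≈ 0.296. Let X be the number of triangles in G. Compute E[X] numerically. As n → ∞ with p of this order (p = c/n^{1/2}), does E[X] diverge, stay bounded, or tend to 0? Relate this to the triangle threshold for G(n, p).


Number of potential triangles: C(103, 3) = 176851.
Each occurs with probability p³ ≈ (0.296)³ ≈ 2.58290e-02.
By linearity: E[X] = C(103, 3)·p³ ≈ 176851 · 2.58290e-02 ≈ 4567.888.
Since α = 1/2 < 1, p = c/n^{1/2} ≫ 1/n is above the triangle threshold p ~ 1/n. Asymptotically E[X] ~ (c³/6)·n^{3(1−α)} = (3³/6)·n^{1.5} → ∞; triangles are abundant w.h.p.

E[X] ≈ 4567.888; in regime p = Θ(1/n^{1/2}) E[X] diverges (above the triangle threshold p ~ 1/n).


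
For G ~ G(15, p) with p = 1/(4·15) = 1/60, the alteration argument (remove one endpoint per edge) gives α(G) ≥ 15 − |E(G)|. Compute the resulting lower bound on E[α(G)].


E[|E(G)|] = C(15, 2)·p = 105 · (1/60) = 7/4.
E[α(G)] ≥ n − E[|E(G)|] = 15 − 7/4 = 53/4.
Numerically: ≈ 13.250000.
(This is only a lower bound; the true E[α(G)] may be larger.)

E[α(G)] ≥ 53/4 ≈ 13.250000.


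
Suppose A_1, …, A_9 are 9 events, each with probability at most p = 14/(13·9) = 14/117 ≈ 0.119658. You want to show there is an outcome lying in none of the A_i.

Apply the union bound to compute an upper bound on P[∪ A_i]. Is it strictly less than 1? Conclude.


Union bound: P[∪_{i=1}^{9} A_i] ≤ Σ_i P[A_i] ≤ 9·p = 9·(14/117) = 14/13.
Numerically: 14/13 ≈ 1.076923.
Is 14/13 < 1? NO.
Since the bound 14/13 is ≥ 1, the union bound is uninformative here; it does NOT by itself certify existence.

9·p = 14/13 ≈ 1.076923; existence NOT certified by the union bound.


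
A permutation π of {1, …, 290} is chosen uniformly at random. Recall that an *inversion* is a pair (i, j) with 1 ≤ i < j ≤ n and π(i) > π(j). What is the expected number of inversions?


Write X = Σ X_I over the C(290, 2) = 41905 pairs i < j, with X_I the indicator of one inversion.
There are 41905 indicators.
For each fixed pair i < j, the values π(i) and π(j) are two distinct elements of {1, …, 290} in uniformly random order; by symmetry P[π(i) > π(j)] = 1/2.
By linearity: E[X] = 41905 · (1/2) = C(290, 2) · (1/2) = 41905/2 = 41905/2 ≈ 20952.500000.

E[X] = 41905/2 = 20952.500000.


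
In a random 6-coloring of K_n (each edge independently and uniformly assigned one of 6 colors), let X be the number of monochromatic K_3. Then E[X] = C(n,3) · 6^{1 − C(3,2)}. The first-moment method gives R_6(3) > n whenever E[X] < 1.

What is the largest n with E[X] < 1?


We need C(n, 3) · 6^{1 − 3} < 1, i.e. C(n, 3) < 6^{3 − 1} = 36.
Check values of n near the boundary:
  n = 3: C(3, 3) = 1; 1 < 36? YES
  n = 4: C(4, 3) = 4; 4 < 36? YES
  n = 5: C(5, 3) = 10; 10 < 36? YES
  n = 6: C(6, 3) = 20; 20 < 36? YES
  n = 7: C(7, 3) = 35; 35 < 36? YES
  n = 8: C(8, 3) = 56; 56 < 36? NO
The largest n with C(n, 3) < 36 is n = 7 (where E[X] = 35/36 ≈ 0.9722). Hence R_6(3) > 7, i.e. R_6(3) ≥ 8.

Largest n = 7; hence R_6(3) > 7.


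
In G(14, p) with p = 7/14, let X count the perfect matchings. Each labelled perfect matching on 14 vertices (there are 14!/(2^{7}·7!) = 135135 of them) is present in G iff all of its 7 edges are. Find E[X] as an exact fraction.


K_14 has 14!/(2^{7}·7!) = 135135 labelled perfect matchings.
For each such perfect matching H, let X_H = 1 if all 7 edges of H are present in G. Then P[X_H = 1] = p^{7} = (1/2)^{7} = 1/128.
Summing the indicators: E[X] = Σ_H E[X_H] = 135135 · p^{7} = 135135 · 1/128 = 135135/128.
Numerically: E[X] ≈ 1056.

E[X] = 135135 · (1/2)^{7} = 135135/128 ≈ 1056.


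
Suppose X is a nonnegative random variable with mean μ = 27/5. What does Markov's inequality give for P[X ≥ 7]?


μ = E[X] = 27/5, a = 7.
Markov: P[X ≥ 7] ≤ μ/a = (27/5)/7 = 27/35.
Numerically: ≈ 0.77143.
(Since a = 7 > μ = 5.40000, the bound 27/35 is < 1 and informative.)

P[X ≥ 7] ≤ 27/35 ≈ 0.77143.


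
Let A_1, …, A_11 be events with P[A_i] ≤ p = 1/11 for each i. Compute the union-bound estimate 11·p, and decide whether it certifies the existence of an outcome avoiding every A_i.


Union bound: P[∪_{i=1}^{11} A_i] ≤ Σ_i P[A_i] ≤ 11·p = 11·(1/11) = 1.
Numerically: 1 ≈ 1.000.
Is 1 < 1? NO.
Since the bound 1 is ≥ 1, the union bound is uninformative here; it does NOT by itself certify existence.

11·p = 1 ≈ 1.000; existence NOT certified by the union bound.


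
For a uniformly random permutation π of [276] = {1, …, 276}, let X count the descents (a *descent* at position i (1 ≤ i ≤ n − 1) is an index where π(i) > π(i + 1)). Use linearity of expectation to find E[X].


Write X = Σ X_I over i = 1, …, 275, with X_I the indicator of one descent.
There are 275 indicators.
For each fixed i, the pair (π(i), π(i+1)) is a uniformly random ordered pair of distinct values from {1, …, 276}; by symmetry P[π(i) > π(i+1)] = 1/2.
By linearity: E[X] = 275 · (1/2) = (276 − 1) · (1/2) = 275/2 ≈ 137.500.

E[X] = 275/2 = 137.500.


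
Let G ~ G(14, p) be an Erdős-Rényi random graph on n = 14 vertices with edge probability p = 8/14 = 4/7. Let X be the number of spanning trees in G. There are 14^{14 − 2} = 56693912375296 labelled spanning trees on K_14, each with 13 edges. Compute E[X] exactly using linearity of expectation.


K_14 has 14^{14 − 2} = 56693912375296 labelled spanning trees.
For each such spanning tree H, let X_H = 1 if all 13 edges of H are present in G. Then P[X_H = 1] = p^{13} = (4/7)^{13} = 67108864/96889010407.
By linearity: E[X] = Σ_H E[X_H] = 56693912375296 · p^{13} = 56693912375296 · 67108864/96889010407 = 274877906944/7.
Numerically: E[X] ≈ 3.92683e+10.

E[X] = 56693912375296 · (4/7)^{13} = 274877906944/7 ≈ 3.92683e+10.


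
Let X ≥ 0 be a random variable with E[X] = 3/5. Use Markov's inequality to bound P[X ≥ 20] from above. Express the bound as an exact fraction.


μ = E[X] = 3/5, a = 20.
Markov: P[X ≥ 20] ≤ μ/a = (3/5)/20 = 3/100.
Numerically: ≈ 0.03000.
(Since a = 20 > μ = 0.60000, the bound 3/100 is < 1 and informative.)

P[X ≥ 20] ≤ 3/100 ≈ 0.03000.


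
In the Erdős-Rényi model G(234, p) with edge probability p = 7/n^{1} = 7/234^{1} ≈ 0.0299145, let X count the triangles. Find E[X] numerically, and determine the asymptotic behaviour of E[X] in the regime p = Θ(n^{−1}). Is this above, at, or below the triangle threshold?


Number of potential triangles: C(234, 3) = 2108184.
Each occurs with probability p³ ≈ (0.0299145)³ ≈ 2.67698876e-05.
By linearity: E[X] = C(234, 3)·p³ ≈ 2108184 · 2.67698876e-05 ≈ 56.435849.
Here α = 1, so p = 7/n is exactly at the triangle threshold p ~ 1/n. Asymptotically E[X] → c³/6 = 7³/6 = 343/6 ≈ 57.166667, a bounded constant. In this regime the triangle count is asymptotically Poisson(c³/6).

E[X] ≈ 56.435849; in regime p = Θ(1/n^{1}) E[X] stays bounded (at the triangle threshold p ~ 1/n).


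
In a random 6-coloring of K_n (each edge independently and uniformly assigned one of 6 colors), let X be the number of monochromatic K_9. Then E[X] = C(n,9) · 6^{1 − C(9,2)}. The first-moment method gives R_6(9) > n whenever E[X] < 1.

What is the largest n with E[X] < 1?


We need C(n, 9) · 6^{1 − 36} < 1, i.e. C(n, 9) < 6^{36 − 1} = 1719070799748422591028658176.
Check values of n near the boundary:
  n = 4406: C(4406, 9) = 1710356485221788389505285700; 1710356485221788389505285700 < 1719070799748422591028658176? YES
  n = 4407: C(4407, 9) = 1713856532599459170657070050; 1713856532599459170657070050 < 1719070799748422591028658176? YES
  n = 4408: C(4408, 9) = 1717362945146264156457459600; 1717362945146264156457459600 < 1719070799748422591028658176? YES
  n = 4409: C(4409, 9) = 1720875732988608787686577131; 1720875732988608787686577131 < 1719070799748422591028658176? NO
  n = 4410: C(4410, 9) = 1724394906266704102180823710; 1724394906266704102180823710 < 1719070799748422591028658176? NO
The largest n with C(n, 9) < 1719070799748422591028658176 is n = 4408 (where E[X] = 35778394690547169926197075/35813974994758803979763712 ≈ 0.999). Hence R_6(9) > 4408, i.e. R_6(9) ≥ 4409.

Largest n = 4408; hence R_6(9) > 4408.


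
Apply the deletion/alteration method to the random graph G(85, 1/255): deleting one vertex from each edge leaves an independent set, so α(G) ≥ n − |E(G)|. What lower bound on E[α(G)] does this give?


E[|E(G)|] = C(85, 2)·p = 3570 · (1/255) = 14.
E[α(G)] ≥ n − E[|E(G)|] = 85 − 14 = 71.
Numerically: ≈ 71.000000.
(This is only a lower bound; the true E[α(G)] may be larger.)

E[α(G)] ≥ 71 ≈ 71.000000.


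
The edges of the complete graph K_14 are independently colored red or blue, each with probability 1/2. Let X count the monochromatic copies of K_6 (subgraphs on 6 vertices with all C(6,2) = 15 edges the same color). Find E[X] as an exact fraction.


Let X = Σ_S X_S over the C(14, 6) = 3003 subsets S of size 6, where X_S = 1 if the K_6 on S is monochromatic.
For a fixed S, the K_6 on S has C(6, 2) = 15 edges. P[all 15 edges red] = (1/2)^15, and likewise for blue, so P[monochromatic] = 2·(1/2)^15 = 2^{1 − 15} = 1/16384.
Summing: E[X] = C(14, 6) · 2^{1 − 15} = 3003 · 1/16384 = 3003/16384.
Numerically: E[X] ≈ 0.18329.

E[X] = C(14,6)·2^(1−C(6,2)) = 3003/16384 ≈ 0.18329.


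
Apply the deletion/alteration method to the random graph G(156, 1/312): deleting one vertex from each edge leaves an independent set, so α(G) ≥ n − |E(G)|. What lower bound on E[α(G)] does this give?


E[|E(G)|] = C(156, 2)·p = 12090 · (1/312) = 155/4.
E[α(G)] ≥ n − E[|E(G)|] = 156 − 155/4 = 469/4.
Numerically: ≈ 117.250000.
(This is only a lower bound; the true E[α(G)] may be larger.)

E[α(G)] ≥ 469/4 ≈ 117.250000.


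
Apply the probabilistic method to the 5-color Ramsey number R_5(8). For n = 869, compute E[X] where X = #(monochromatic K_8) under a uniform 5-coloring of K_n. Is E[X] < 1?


E[X] = C(869, 8) · 5^{1 − 28} = 7809152053901931612 · 5^{−27} = 7809152053901931612/7450580596923828125.
As a reduced fraction: E[X] = 7809152053901931612/7450580596923828125 ≈ 1.048127.
Is E[X] < 1? NO.
Since E[X] ≥ 1, the first-moment bound is inconclusive at n = 869; it does NOT by itself certify R_5(8) > 869.

E[X] = 7809152053901931612/7450580596923828125 ≈ 1.048127; E[X] ≥ 1; first-moment method inconclusive here.


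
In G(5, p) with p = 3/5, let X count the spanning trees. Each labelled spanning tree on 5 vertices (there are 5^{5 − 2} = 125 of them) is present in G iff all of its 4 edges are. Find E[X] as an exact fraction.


K_5 has 5^{5 − 2} = 125 labelled spanning trees.
For each such spanning tree H, let X_H = 1 if all 4 edges of H are present in G. Then P[X_H = 1] = p^{4} = (3/5)^{4} = 81/625.
Summing the indicators: E[X] = Σ_H E[X_H] = 125 · p^{4} = 125 · 81/625 = 81/5.
Numerically: E[X] ≈ 16.2.

E[X] = 125 · (3/5)^{4} = 81/5 ≈ 16.2.


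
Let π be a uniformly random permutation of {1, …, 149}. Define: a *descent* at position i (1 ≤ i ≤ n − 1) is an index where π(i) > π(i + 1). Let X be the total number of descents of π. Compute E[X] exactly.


Write X = Σ X_I over i = 1, …, 148, with X_I the indicator of one descent.
There are 148 indicators.
For each fixed i, the pair (π(i), π(i+1)) is a uniformly random ordered pair of distinct values from {1, …, 149}; by symmetry P[π(i) > π(i+1)] = 1/2.
By linearity: E[X] = 148 · (1/2) = (149 − 1) · (1/2) = 74 ≈ 74.000000.

E[X] = 74 = 74.000000.


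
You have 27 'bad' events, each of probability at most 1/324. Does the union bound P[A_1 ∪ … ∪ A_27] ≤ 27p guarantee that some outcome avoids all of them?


Union bound: P[∪_{i=1}^{27} A_i] ≤ Σ_i P[A_i] ≤ 27·p = 27·(1/324) = 1/12.
Numerically: 1/12 ≈ 0.0833333.
Is 1/12 < 1? YES.
Since P[∪ A_i] ≤ 1/12 < 1, the complement has P[∩ A_i^c] ≥ 1 − 1/12 = 11/12 > 0, so some outcome avoids every A_i.

27·p = 1/12 ≈ 0.0833333; existence CERTIFIED by the union bound.


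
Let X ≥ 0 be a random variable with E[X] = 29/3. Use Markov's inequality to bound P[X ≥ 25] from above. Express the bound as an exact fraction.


μ = E[X] = 29/3, a = 25.
Markov: P[X ≥ 25] ≤ μ/a = (29/3)/25 = 29/75.
Numerically: ≈ 0.387.
(Since a = 25 > μ = 9.667, the bound 29/75 is < 1 and informative.)

P[X ≥ 25] ≤ 29/75 ≈ 0.387.


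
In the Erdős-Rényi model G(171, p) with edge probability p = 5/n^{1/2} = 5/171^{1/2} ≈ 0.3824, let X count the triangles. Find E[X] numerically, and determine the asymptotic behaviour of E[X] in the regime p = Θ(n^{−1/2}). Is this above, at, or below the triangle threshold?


Number of potential triangles: C(171, 3) = 818805.
Each occurs with probability p³ ≈ (0.3824)³ ≈ 5.590052e-02.
By linearity: E[X] = C(171, 3)·p³ ≈ 818805 · 5.590052e-02 ≈ 45771.6252.
Since α = 1/2 < 1, p = c/n^{1/2} ≫ 1/n is above the triangle threshold p ~ 1/n. Asymptotically E[X] ~ (c³/6)·n^{3(1−α)} = (5³/6)·n^{1.5} → ∞; triangles are abundant w.h.p.

E[X] ≈ 45771.6252; in regime p = Θ(1/n^{1/2}) E[X] diverges (above the triangle threshold p ~ 1/n).


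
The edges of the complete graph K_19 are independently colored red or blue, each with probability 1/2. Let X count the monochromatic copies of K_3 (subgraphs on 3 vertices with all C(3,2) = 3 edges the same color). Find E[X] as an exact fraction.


Let X = Σ_S X_S over the C(19, 3) = 969 subsets S of size 3, where X_S = 1 if the K_3 on S is monochromatic.
For a fixed S, the K_3 on S has C(3, 2) = 3 edges. P[all 3 edges red] = (1/2)^3, and likewise for blue, so P[monochromatic] = 2·(1/2)^3 = 2^{1 − 3} = 1/4.
Summing: E[X] = C(19, 3) · 2^{1 − 3} = 969 · 1/4 = 969/4.
Numerically: E[X] ≈ 242.25000.

E[X] = C(19,3)·2^(1−C(3,2)) = 969/4 ≈ 242.25000.


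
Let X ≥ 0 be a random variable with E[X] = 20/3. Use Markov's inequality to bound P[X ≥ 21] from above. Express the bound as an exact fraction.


μ = E[X] = 20/3, a = 21.
Markov: P[X ≥ 21] ≤ μ/a = (20/3)/21 = 20/63.
Numerically: ≈ 0.317460.
(Since a = 21 > μ = 6.666667, the bound 20/63 is < 1 and informative.)

P[X ≥ 21] ≤ 20/63 ≈ 0.317460.


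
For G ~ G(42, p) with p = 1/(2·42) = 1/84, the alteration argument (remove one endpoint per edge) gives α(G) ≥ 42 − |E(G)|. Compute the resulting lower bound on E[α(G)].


E[|E(G)|] = C(42, 2)·p = 861 · (1/84) = 41/4.
E[α(G)] ≥ n − E[|E(G)|] = 42 − 41/4 = 127/4.
Numerically: ≈ 31.7500.
(This is only a lower bound; the true E[α(G)] may be larger.)

E[α(G)] ≥ 127/4 ≈ 31.7500.


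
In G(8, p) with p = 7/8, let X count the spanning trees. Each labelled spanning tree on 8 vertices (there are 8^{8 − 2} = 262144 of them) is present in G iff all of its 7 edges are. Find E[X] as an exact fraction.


K_8 has 8^{8 − 2} = 262144 labelled spanning trees.
For each such spanning tree H, let X_H = 1 if all 7 edges of H are present in G. Then P[X_H = 1] = p^{7} = (7/8)^{7} = 823543/2097152.
Summing the indicators: E[X] = Σ_H E[X_H] = 262144 · p^{7} = 262144 · 823543/2097152 = 823543/8.
Numerically: E[X] ≈ 1.0294e+05.

E[X] = 262144 · (7/8)^{7} = 823543/8 ≈ 1.0294e+05.


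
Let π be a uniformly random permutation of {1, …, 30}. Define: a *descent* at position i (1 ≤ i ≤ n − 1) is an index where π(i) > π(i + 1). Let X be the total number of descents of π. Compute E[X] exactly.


Write X = Σ X_I over i = 1, …, 29, with X_I the indicator of one descent.
There are 29 indicators.
For each fixed i, the pair (π(i), π(i+1)) is a uniformly random ordered pair of distinct values from {1, …, 30}; by symmetry P[π(i) > π(i+1)] = 1/2.
By linearity: E[X] = 29 · (1/2) = (30 − 1) · (1/2) = 29/2 ≈ 14.500000.

E[X] = 29/2 = 14.500000.


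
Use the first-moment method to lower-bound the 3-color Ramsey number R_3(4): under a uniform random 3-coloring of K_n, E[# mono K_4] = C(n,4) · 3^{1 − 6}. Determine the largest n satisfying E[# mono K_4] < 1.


We need C(n, 4) · 3^{1 − 6} < 1, i.e. C(n, 4) < 3^{6 − 1} = 243.
Check values of n near the boundary:
  n = 7: C(7, 4) = 35; 35 < 243? YES
  n = 8: C(8, 4) = 70; 70 < 243? YES
  n = 9: C(9, 4) = 126; 126 < 243? YES
  n = 10: C(10, 4) = 210; 210 < 243? YES
  n = 11: C(11, 4) = 330; 330 < 243? NO
  n = 12: C(12, 4) = 495; 495 < 243? NO
The largest n with C(n, 4) < 243 is n = 10 (where E[X] = 70/81 ≈ 0.864198). Hence R_3(4) > 10, i.e. R_3(4) ≥ 11.

Largest n = 10; hence R_3(4) > 10.


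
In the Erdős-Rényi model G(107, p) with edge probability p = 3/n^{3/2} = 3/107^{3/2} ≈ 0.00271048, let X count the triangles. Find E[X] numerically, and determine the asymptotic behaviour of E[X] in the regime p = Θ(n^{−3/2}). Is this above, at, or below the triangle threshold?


Number of potential triangles: C(107, 3) = 198485.
Each occurs with probability p³ ≈ (0.00271048)³ ≈ 1.99130032e-08.
By linearity: E[X] = C(107, 3)·p³ ≈ 198485 · 1.99130032e-08 ≈ 0.003952.
Since α = 3/2 > 1, p = c/n^{3/2} = o(1/n) is below the triangle threshold p ~ 1/n. Asymptotically E[X] ~ (c³/6)·n^{3(1−α)} = (3³/6)·n^{-1.5} → 0, so by Markov's inequality G has no triangles w.h.p.

E[X] ≈ 0.003952; in regime p = Θ(1/n^{3/2}) E[X] tends to 0 (below the triangle threshold p ~ 1/n).


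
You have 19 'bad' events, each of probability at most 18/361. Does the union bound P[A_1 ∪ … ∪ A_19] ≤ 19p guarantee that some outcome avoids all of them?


Union bound: P[∪_{i=1}^{19} A_i] ≤ Σ_i P[A_i] ≤ 19·p = 19·(18/361) = 18/19.
Numerically: 18/19 ≈ 0.9474.
Is 18/19 < 1? YES.
Since P[∪ A_i] ≤ 18/19 < 1, the complement has P[∩ A_i^c] ≥ 1 − 18/19 = 1/19 > 0, so some outcome avoids every A_i.

19·p = 18/19 ≈ 0.9474; existence CERTIFIED by the union bound.


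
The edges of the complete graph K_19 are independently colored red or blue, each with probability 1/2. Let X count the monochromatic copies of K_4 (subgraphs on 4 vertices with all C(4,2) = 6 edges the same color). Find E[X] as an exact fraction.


Let X = Σ_S X_S over the C(19, 4) = 3876 subsets S of size 4, where X_S = 1 if the K_4 on S is monochromatic.
For a fixed S, the K_4 on S has C(4, 2) = 6 edges. P[all 6 edges red] = (1/2)^6, and likewise for blue, so P[monochromatic] = 2·(1/2)^6 = 2^{1 − 6} = 1/32.
By linearity: E[X] = C(19, 4) · 2^{1 − 6} = 3876 · 1/32 = 969/8.
Numerically: E[X] ≈ 121.125000.

E[X] = C(19,4)·2^(1−C(4,2)) = 969/8 ≈ 121.125000.


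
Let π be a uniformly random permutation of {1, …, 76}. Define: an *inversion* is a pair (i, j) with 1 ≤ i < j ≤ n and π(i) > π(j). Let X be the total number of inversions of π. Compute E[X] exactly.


Write X = Σ X_I over the C(76, 2) = 2850 pairs i < j, with X_I the indicator of one inversion.
There are 2850 indicators.
For each fixed pair i < j, the values π(i) and π(j) are two distinct elements of {1, …, 76} in uniformly random order; by symmetry P[π(i) > π(j)] = 1/2.
By linearity: E[X] = 2850 · (1/2) = C(76, 2) · (1/2) = 2850/2 = 1425 ≈ 1425.00000.

E[X] = 1425 = 1425.00000.


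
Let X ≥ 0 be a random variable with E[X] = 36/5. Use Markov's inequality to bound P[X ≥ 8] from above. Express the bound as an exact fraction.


μ = E[X] = 36/5, a = 8.
Markov: P[X ≥ 8] ≤ μ/a = (36/5)/8 = 9/10.
Numerically: ≈ 0.9000.
(Since a = 8 > μ = 7.2000, the bound 9/10 is < 1 and informative.)

P[X ≥ 8] ≤ 9/10 ≈ 0.9000.


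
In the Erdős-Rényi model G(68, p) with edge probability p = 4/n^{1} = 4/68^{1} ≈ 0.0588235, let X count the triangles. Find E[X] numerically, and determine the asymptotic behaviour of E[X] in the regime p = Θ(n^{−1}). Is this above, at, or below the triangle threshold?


Number of potential triangles: C(68, 3) = 50116.
Each occurs with probability p³ ≈ (0.0588235)³ ≈ 2.03541624e-04.
By linearity: E[X] = C(68, 3)·p³ ≈ 50116 · 2.03541624e-04 ≈ 10.200692.
Here α = 1, so p = 4/n is exactly at the triangle threshold p ~ 1/n. Asymptotically E[X] → c³/6 = 4³/6 = 32/3 ≈ 10.666667, a bounded constant. In this regime the triangle count is asymptotically Poisson(c³/6).

E[X] ≈ 10.200692; in regime p = Θ(1/n^{1}) E[X] stays bounded (at the triangle threshold p ~ 1/n).
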